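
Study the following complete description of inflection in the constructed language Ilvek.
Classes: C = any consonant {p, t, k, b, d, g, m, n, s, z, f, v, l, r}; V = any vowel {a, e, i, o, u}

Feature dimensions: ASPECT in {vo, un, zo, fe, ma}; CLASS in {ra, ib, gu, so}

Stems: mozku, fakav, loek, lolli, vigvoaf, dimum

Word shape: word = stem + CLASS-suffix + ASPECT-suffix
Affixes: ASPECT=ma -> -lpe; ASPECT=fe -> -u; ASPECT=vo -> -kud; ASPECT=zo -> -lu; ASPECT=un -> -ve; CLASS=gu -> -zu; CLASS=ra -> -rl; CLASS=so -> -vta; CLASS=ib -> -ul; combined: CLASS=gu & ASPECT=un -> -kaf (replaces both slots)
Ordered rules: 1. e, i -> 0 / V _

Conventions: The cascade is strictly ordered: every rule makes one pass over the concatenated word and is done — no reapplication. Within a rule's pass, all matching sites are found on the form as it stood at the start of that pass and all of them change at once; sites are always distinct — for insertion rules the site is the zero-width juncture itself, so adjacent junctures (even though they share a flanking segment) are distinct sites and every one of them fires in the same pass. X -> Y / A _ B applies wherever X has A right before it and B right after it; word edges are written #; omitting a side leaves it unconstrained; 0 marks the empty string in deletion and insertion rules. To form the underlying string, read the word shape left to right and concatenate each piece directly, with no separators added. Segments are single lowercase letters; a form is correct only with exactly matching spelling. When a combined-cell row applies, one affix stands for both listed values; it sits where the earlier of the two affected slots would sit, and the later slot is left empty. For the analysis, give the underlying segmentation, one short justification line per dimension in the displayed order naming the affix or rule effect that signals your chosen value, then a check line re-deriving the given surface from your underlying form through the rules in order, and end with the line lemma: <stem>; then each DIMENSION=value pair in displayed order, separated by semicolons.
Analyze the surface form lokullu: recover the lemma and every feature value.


underlying: loek-ul-lu
ASPECT=zo - signalled by the affix -lu
CLASS=ib - signalled by the affix -ul
check: loekullu -> lokullu
lemma: loek; ASPECT=zo; CLASS=ib


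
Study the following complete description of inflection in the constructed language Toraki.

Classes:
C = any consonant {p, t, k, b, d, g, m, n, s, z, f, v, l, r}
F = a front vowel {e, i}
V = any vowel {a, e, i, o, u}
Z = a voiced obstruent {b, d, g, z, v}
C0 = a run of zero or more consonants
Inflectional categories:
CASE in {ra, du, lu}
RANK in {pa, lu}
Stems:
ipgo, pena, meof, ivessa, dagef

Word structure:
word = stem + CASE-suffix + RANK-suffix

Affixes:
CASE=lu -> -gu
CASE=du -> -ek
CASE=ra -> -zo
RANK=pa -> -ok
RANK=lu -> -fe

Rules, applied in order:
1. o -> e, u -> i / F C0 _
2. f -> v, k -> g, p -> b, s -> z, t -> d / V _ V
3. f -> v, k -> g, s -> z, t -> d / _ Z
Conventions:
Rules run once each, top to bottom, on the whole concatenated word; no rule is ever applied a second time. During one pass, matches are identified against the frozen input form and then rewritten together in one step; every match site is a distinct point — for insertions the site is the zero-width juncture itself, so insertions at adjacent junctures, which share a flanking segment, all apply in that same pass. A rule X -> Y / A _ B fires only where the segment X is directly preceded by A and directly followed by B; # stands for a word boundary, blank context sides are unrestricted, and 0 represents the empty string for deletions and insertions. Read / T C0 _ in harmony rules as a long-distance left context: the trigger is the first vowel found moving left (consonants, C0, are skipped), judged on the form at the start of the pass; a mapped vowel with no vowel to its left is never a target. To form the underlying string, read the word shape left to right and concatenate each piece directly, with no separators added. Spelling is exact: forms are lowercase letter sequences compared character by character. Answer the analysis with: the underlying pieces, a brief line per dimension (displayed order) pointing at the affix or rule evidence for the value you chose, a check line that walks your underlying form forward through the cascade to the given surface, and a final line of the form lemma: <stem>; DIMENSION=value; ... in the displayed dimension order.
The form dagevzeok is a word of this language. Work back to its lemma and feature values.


underlying: dagef-zo-ok
CASE=ra - signalled by the affix -zo
RANK=pa - signalled by the affix -ok
check: dagefzook -> dagefzeok -> dagefzeok -> dagevzeok
lemma: dagef; CASE=ra; RANK=pa


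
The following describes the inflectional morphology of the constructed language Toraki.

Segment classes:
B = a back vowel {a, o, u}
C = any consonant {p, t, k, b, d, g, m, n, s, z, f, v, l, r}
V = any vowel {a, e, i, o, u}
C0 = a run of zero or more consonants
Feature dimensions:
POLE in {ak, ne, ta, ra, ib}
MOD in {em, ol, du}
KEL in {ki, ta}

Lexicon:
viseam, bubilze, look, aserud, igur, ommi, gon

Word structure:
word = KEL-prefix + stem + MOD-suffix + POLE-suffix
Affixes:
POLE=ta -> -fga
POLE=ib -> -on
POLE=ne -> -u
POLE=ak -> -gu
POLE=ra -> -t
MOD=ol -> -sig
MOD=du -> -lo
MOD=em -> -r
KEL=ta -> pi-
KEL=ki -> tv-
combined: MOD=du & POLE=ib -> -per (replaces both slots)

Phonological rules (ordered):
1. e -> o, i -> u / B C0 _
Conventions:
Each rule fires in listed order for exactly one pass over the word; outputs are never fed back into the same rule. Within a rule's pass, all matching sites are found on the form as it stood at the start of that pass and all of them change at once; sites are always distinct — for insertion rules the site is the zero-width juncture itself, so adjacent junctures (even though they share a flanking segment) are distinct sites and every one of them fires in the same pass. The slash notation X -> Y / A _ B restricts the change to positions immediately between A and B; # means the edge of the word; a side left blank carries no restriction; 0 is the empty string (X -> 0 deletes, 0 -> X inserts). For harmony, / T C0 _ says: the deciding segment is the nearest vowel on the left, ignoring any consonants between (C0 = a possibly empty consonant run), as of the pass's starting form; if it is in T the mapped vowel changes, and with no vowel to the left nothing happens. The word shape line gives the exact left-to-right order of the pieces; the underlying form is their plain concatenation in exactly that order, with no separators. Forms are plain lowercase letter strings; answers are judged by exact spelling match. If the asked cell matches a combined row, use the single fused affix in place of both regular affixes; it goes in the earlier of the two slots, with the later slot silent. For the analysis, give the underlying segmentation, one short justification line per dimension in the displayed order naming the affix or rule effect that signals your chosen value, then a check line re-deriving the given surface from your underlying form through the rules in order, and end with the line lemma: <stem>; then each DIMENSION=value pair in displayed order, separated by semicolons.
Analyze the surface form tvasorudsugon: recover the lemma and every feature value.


underlying: tv-aserud-sig-on
POLE=ib - signalled by the affix -on
MOD=ol - signalled by the affix -sig
KEL=ki - signalled by the affix tv-
check: tvaserudsigon -> tvasorudsugon
lemma: aserud; POLE=ib; MOD=ol; KEL=ki


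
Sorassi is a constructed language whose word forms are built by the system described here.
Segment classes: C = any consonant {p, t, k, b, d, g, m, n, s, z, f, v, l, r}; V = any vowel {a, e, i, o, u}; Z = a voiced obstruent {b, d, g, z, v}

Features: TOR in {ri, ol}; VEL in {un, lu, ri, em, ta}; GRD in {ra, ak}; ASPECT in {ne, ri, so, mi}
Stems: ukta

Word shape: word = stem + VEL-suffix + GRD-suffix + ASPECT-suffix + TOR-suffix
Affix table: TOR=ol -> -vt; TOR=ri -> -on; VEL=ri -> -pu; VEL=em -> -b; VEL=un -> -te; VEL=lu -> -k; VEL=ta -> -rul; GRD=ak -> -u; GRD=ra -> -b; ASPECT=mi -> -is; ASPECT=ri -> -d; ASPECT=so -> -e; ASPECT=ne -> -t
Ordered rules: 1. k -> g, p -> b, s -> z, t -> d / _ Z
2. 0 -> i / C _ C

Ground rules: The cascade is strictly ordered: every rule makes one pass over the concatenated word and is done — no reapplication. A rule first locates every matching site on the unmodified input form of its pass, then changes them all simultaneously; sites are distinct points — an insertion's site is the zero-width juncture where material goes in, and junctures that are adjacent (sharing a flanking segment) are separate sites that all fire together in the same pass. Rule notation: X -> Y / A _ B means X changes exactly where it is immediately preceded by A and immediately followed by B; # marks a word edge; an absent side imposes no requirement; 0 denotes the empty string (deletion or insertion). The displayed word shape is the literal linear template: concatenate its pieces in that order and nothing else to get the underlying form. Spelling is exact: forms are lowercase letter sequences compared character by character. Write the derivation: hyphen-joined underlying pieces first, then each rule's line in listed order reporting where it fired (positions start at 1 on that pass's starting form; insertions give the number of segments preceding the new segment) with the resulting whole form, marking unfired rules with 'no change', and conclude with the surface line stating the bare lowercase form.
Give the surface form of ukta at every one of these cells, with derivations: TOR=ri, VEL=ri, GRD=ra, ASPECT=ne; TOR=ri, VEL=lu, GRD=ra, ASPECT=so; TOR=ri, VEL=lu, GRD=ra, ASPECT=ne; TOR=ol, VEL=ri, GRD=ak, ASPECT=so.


cell TOR=ri, VEL=ri, GRD=ra, ASPECT=ne:
underlying: ukta-pu-b-t-on
1. k -> g, p -> b, s -> z, t -> d / _ Z: no change
2. 0 -> i / C _ C: inserts after position(s) 2, 7: ukitapubiton
surface: ukitapubiton

cell TOR=ri, VEL=lu, GRD=ra, ASPECT=so:
underlying: ukta-k-b-e-on
1. k -> g, p -> b, s -> z, t -> d / _ Z: fires at position(s) 5: uktagbeon
2. 0 -> i / C _ C: inserts after position(s) 2, 5: ukitagibeon
surface: ukitagibeon

cell TOR=ri, VEL=lu, GRD=ra, ASPECT=ne:
underlying: ukta-k-b-t-on
1. k -> g, p -> b, s -> z, t -> d / _ Z: fires at position(s) 5: uktagbton
2. 0 -> i / C _ C: inserts after position(s) 2, 5, 6: ukitagibiton
surface: ukitagibiton

cell TOR=ol, VEL=ri, GRD=ak, ASPECT=so:
underlying: ukta-pu-u-e-vt
1. k -> g, p -> b, s -> z, t -> d / _ Z: no change
2. 0 -> i / C _ C: inserts after position(s) 2, 9: ukitapuuevit
surface: ukitapuuevit


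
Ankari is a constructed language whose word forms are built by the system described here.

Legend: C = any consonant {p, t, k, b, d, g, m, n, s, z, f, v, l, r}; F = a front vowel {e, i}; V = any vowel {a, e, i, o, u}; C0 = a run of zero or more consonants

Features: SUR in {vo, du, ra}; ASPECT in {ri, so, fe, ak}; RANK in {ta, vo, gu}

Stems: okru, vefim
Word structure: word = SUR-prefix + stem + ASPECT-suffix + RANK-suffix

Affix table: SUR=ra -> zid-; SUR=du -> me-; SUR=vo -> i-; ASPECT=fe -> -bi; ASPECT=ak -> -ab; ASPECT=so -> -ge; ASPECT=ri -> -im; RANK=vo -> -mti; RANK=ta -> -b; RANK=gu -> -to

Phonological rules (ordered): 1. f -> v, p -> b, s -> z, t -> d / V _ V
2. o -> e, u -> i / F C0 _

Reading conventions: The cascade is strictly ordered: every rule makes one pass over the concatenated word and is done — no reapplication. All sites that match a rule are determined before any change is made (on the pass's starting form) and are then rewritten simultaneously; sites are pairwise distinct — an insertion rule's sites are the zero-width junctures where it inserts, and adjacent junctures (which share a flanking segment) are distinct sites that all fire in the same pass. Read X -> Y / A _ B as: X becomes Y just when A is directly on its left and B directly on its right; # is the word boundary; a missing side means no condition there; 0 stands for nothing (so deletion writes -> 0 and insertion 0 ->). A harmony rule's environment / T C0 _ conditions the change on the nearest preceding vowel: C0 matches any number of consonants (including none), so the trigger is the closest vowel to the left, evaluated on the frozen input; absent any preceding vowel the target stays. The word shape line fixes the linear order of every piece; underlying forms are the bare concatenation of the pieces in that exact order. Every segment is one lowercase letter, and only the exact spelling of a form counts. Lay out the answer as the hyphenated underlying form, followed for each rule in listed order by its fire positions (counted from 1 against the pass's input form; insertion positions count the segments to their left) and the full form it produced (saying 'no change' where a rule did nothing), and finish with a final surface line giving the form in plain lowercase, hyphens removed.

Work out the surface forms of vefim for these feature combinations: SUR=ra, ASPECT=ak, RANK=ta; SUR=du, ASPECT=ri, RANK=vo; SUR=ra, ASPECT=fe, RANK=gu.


cell SUR=ra, ASPECT=ak, RANK=ta:
underlying: zid-vefim-ab-b
1. f -> v, p -> b, s -> z, t -> d / V _ V: fires at position(s) 6: zidvevimabb
2. o -> e, u -> i / F C0 _: no change
surface: zidvevimabb

cell SUR=du, ASPECT=ri, RANK=vo:
underlying: me-vefim-im-mti
1. f -> v, p -> b, s -> z, t -> d / V _ V: fires at position(s) 5: mevevimimmti
2. o -> e, u -> i / F C0 _: no change
surface: mevevimimmti

cell SUR=ra, ASPECT=fe, RANK=gu:
underlying: zid-vefim-bi-to
1. f -> v, p -> b, s -> z, t -> d / V _ V: fires at position(s) 6, 11: zidvevimbido
2. o -> e, u -> i / F C0 _: fires at position(s) 12: zidvevimbide
surface: zidvevimbide


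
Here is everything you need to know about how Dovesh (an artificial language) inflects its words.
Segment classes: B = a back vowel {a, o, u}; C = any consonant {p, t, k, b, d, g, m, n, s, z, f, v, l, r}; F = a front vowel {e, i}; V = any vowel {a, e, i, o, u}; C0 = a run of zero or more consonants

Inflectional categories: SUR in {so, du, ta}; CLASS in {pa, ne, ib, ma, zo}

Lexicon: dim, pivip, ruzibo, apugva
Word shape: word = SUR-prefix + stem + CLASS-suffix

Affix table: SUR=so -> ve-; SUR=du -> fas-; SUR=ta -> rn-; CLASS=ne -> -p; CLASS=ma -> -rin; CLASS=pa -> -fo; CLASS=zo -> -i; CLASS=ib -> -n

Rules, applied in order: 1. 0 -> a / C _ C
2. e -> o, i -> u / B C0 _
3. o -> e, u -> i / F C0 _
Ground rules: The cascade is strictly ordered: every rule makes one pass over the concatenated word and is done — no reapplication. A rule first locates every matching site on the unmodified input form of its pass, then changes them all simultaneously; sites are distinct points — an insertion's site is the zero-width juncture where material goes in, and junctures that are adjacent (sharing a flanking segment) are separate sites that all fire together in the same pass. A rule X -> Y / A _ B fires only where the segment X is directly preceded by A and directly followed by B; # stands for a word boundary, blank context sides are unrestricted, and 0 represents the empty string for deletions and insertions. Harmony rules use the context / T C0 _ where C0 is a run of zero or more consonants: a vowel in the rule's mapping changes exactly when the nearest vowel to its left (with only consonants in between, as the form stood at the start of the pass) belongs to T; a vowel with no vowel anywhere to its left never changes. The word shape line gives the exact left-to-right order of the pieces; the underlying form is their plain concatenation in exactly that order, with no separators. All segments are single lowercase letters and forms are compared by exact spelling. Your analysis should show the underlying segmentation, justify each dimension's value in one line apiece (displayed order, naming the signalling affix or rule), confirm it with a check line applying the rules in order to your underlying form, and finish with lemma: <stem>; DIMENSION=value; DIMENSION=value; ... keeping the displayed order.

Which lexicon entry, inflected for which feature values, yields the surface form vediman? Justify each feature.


underlying: ve-dim-n
SUR=so - signalled by the affix ve-
CLASS=ib - signalled by the affix -n
check: vedimn -> vediman -> vediman -> vediman
lemma: dim; SUR=so; CLASS=ib


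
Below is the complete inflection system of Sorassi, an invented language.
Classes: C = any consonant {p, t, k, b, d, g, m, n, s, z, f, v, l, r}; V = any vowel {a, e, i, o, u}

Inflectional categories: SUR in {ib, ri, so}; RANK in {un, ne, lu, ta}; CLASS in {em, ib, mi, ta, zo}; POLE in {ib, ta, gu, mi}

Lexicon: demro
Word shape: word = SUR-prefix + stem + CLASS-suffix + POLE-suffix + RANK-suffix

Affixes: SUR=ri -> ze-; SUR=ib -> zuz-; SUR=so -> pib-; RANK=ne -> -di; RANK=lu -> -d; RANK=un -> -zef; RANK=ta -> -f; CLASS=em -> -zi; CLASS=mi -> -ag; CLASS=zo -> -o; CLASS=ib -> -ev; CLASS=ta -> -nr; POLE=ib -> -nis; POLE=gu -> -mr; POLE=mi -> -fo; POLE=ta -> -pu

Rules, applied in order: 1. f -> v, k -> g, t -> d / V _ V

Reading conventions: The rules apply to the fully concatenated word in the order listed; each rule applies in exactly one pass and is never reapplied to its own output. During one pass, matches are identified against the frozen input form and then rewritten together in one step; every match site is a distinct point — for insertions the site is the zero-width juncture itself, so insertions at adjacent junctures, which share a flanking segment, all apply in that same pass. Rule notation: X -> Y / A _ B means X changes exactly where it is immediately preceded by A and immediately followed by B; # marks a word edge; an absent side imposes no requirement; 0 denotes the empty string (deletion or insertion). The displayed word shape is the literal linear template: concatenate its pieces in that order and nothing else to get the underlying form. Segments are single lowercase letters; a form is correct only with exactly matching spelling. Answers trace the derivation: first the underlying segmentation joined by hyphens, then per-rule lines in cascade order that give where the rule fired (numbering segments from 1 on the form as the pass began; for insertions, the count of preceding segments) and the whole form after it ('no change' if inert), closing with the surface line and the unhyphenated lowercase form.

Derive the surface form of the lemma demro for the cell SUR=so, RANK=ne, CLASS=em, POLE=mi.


underlying: pib-demro-zi-fo-di
1. f -> v, k -> g, t -> d / V _ V: fires at position(s) 11: pibdemrozivodi
surface: pibdemrozivodi


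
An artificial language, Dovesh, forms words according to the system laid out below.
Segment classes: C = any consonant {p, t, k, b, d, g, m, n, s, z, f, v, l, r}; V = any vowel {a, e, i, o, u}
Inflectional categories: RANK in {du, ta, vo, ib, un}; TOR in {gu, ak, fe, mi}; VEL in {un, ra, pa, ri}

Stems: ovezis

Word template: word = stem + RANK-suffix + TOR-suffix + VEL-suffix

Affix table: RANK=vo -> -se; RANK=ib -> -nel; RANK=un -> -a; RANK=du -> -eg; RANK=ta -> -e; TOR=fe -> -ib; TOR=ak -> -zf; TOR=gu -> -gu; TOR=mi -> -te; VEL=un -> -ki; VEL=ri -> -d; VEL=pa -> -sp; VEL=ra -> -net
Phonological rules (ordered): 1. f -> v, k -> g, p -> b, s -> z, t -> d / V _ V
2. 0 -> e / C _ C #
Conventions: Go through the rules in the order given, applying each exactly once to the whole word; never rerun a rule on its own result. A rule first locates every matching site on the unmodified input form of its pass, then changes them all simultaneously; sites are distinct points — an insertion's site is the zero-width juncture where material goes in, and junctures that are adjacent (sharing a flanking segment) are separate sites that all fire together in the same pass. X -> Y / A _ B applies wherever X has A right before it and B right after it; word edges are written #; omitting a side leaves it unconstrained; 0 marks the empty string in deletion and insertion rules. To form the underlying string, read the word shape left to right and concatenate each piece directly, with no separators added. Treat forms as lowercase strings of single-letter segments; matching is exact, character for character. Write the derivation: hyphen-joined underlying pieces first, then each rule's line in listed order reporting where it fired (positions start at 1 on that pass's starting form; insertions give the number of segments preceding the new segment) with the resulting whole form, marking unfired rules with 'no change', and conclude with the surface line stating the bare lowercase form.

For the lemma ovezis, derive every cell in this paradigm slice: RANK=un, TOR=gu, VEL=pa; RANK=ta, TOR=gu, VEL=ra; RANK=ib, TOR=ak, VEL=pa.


cell RANK=un, TOR=gu, VEL=pa:
underlying: ovezis-a-gu-sp
1. f -> v, k -> g, p -> b, s -> z, t -> d / V _ V: fires at position(s) 6: ovezizagusp
2. 0 -> e / C _ C #: inserts after position(s) 10: ovezizagusep
surface: ovezizagusep

cell RANK=ta, TOR=gu, VEL=ra:
underlying: ovezis-e-gu-net
1. f -> v, k -> g, p -> b, s -> z, t -> d / V _ V: fires at position(s) 6: ovezizegunet
2. 0 -> e / C _ C #: no change
surface: ovezizegunet

cell RANK=ib, TOR=ak, VEL=pa:
underlying: ovezis-nel-zf-sp
1. f -> v, k -> g, p -> b, s -> z, t -> d / V _ V: no change
2. 0 -> e / C _ C #: inserts after position(s) 12: ovezisnelzfsep
surface: ovezisnelzfsep


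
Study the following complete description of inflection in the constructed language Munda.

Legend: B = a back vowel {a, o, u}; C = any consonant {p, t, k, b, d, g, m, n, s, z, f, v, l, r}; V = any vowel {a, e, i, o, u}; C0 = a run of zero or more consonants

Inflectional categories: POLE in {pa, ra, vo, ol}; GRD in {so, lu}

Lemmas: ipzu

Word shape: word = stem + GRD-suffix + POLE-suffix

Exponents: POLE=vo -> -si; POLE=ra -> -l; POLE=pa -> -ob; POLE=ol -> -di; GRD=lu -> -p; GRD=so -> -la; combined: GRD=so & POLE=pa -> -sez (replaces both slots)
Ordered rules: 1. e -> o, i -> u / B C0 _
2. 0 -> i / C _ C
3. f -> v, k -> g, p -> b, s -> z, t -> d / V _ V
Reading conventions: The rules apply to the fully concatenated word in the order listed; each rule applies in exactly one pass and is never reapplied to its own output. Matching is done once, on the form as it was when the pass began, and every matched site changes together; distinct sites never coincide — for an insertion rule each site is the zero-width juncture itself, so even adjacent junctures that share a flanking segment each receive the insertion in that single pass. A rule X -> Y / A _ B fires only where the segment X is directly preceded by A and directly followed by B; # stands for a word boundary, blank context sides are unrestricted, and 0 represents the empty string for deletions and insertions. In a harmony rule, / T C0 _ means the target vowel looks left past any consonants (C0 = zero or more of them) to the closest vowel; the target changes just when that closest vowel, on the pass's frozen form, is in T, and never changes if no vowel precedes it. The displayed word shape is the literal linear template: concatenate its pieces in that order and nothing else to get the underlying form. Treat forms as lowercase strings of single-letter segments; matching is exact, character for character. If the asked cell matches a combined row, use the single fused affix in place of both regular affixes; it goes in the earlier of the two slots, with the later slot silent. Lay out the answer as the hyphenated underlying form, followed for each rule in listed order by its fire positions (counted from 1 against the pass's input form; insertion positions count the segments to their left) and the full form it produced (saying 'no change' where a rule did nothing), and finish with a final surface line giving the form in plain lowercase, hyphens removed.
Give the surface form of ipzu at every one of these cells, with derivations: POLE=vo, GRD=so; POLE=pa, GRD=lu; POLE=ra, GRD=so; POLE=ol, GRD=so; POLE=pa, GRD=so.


cell POLE=vo, GRD=so:
underlying: ipzu-la-si
1. e -> o, i -> u / B C0 _: fires at position(s) 8: ipzulasu
2. 0 -> i / C _ C: inserts after position(s) 2: ipizulasu
3. f -> v, k -> g, p -> b, s -> z, t -> d / V _ V: fires at position(s) 2, 8: ibizulazu
surface: ibizulazu

cell POLE=pa, GRD=lu:
underlying: ipzu-p-ob
1. e -> o, i -> u / B C0 _: no change
2. 0 -> i / C _ C: inserts after position(s) 2: ipizupob
3. f -> v, k -> g, p -> b, s -> z, t -> d / V _ V: fires at position(s) 2, 6: ibizubob
surface: ibizubob

cell POLE=ra, GRD=so:
underlying: ipzu-la-l
1. e -> o, i -> u / B C0 _: no change
2. 0 -> i / C _ C: inserts after position(s) 2: ipizulal
3. f -> v, k -> g, p -> b, s -> z, t -> d / V _ V: fires at position(s) 2: ibizulal
surface: ibizulal

cell POLE=ol, GRD=so:
underlying: ipzu-la-di
1. e -> o, i -> u / B C0 _: fires at position(s) 8: ipzuladu
2. 0 -> i / C _ C: inserts after position(s) 2: ipizuladu
3. f -> v, k -> g, p -> b, s -> z, t -> d / V _ V: fires at position(s) 2: ibizuladu
surface: ibizuladu

cell POLE=pa, GRD=so:
underlying: ipzu-sez
1. e -> o, i -> u / B C0 _: fires at position(s) 6: ipzusoz
2. 0 -> i / C _ C: inserts after position(s) 2: ipizusoz
3. f -> v, k -> g, p -> b, s -> z, t -> d / V _ V: fires at position(s) 2, 6: ibizuzoz
surface: ibizuzoz


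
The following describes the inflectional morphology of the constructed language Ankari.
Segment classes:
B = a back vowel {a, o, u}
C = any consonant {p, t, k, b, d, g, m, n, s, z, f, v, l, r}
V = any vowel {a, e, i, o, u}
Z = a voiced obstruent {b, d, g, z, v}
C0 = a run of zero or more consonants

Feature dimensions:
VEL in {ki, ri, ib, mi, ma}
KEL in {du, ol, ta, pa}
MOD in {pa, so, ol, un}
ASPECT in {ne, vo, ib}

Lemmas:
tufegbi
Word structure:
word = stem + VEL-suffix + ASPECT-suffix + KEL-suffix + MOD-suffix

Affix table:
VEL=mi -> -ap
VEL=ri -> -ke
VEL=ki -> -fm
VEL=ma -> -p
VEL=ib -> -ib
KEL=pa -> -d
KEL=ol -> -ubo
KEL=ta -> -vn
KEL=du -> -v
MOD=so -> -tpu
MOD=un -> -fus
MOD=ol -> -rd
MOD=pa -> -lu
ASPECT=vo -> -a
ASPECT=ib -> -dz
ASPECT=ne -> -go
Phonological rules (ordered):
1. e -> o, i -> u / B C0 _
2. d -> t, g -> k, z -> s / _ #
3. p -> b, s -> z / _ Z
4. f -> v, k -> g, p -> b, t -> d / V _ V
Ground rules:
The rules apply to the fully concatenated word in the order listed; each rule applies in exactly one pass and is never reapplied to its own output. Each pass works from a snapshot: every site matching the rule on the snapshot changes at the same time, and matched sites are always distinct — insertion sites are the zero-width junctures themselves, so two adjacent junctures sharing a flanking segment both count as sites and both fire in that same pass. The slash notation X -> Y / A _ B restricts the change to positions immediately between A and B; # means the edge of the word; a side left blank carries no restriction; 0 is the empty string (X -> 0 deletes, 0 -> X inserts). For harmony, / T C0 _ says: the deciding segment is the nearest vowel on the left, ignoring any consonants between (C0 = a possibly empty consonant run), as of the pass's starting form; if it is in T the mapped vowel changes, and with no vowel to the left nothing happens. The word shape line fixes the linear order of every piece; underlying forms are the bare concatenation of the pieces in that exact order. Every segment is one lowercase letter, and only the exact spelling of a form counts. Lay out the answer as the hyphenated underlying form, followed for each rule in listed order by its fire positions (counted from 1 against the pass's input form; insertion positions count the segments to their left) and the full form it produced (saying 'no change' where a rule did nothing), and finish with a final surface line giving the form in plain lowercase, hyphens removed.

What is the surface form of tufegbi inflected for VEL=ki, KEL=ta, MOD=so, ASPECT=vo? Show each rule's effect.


underlying: tufegbi-fm-a-vn-tpu
1. e -> o, i -> u / B C0 _: fires at position(s) 4: tufogbifmavntpu
2. d -> t, g -> k, z -> s / _ #: no change
3. p -> b, s -> z / _ Z: no change
4. f -> v, k -> g, p -> b, t -> d / V _ V: fires at position(s) 3: tuvogbifmavntpu
surface: tuvogbifmavntpu


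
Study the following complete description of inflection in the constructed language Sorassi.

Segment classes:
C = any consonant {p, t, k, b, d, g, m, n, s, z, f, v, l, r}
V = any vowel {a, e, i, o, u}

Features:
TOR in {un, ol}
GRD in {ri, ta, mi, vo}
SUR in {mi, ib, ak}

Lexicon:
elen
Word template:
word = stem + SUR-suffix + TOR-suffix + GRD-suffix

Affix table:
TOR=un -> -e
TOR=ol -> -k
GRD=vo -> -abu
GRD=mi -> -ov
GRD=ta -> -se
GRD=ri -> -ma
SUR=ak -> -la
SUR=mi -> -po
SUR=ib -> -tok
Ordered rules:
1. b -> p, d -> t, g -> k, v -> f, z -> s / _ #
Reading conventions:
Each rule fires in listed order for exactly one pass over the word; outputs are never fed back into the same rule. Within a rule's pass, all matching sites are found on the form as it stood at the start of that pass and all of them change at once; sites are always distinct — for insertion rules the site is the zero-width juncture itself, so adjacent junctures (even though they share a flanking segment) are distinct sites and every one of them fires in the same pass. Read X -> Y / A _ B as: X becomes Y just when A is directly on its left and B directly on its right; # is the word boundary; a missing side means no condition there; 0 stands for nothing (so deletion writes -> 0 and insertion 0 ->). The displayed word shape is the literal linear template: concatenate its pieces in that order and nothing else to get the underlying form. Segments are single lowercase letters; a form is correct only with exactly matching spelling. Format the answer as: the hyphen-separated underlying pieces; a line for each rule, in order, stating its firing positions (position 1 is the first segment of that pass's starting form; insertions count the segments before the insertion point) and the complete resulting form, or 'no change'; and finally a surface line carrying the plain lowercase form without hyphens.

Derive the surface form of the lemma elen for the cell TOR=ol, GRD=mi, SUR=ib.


underlying: elen-tok-k-ov
1. b -> p, d -> t, g -> k, v -> f, z -> s / _ #: fires at position(s) 10: elentokkof
surface: elentokkof


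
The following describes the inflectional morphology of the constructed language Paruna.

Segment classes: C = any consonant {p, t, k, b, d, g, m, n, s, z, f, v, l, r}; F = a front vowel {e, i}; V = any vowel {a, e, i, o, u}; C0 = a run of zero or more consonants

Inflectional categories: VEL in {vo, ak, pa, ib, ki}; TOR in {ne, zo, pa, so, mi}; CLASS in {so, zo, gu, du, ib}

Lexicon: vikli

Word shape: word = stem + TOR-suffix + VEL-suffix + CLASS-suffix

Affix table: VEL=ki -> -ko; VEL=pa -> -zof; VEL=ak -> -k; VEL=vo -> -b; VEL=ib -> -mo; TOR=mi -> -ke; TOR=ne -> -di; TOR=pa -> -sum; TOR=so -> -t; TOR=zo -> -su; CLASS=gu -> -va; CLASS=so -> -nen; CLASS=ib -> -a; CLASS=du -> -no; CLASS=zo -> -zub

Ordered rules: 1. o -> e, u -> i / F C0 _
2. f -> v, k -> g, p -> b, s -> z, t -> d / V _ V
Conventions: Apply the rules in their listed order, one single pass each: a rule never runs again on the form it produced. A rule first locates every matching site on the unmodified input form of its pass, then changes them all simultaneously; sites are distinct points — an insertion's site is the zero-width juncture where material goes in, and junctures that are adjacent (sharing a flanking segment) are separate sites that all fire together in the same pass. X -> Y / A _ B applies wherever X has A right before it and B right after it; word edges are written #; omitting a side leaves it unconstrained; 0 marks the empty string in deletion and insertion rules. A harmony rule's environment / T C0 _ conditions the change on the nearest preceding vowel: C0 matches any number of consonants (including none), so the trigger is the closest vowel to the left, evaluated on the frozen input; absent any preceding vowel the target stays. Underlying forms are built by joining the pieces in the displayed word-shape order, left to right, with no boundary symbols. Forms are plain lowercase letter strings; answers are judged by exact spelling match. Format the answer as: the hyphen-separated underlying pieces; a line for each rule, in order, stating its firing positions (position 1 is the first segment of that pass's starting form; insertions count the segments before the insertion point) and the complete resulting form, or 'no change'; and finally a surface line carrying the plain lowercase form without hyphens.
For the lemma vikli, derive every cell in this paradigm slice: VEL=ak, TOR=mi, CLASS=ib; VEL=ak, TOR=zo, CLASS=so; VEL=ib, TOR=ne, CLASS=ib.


cell VEL=ak, TOR=mi, CLASS=ib:
underlying: vikli-ke-k-a
1. o -> e, u -> i / F C0 _: no change
2. f -> v, k -> g, p -> b, s -> z, t -> d / V _ V: fires at position(s) 6, 8: vikligega
surface: vikligega

cell VEL=ak, TOR=zo, CLASS=so:
underlying: vikli-su-k-nen
1. o -> e, u -> i / F C0 _: fires at position(s) 7: viklisiknen
2. f -> v, k -> g, p -> b, s -> z, t -> d / V _ V: fires at position(s) 6: vikliziknen
surface: vikliziknen

cell VEL=ib, TOR=ne, CLASS=ib:
underlying: vikli-di-mo-a
1. o -> e, u -> i / F C0 _: fires at position(s) 9: viklidimea
2. f -> v, k -> g, p -> b, s -> z, t -> d / V _ V: no change
surface: viklidimea


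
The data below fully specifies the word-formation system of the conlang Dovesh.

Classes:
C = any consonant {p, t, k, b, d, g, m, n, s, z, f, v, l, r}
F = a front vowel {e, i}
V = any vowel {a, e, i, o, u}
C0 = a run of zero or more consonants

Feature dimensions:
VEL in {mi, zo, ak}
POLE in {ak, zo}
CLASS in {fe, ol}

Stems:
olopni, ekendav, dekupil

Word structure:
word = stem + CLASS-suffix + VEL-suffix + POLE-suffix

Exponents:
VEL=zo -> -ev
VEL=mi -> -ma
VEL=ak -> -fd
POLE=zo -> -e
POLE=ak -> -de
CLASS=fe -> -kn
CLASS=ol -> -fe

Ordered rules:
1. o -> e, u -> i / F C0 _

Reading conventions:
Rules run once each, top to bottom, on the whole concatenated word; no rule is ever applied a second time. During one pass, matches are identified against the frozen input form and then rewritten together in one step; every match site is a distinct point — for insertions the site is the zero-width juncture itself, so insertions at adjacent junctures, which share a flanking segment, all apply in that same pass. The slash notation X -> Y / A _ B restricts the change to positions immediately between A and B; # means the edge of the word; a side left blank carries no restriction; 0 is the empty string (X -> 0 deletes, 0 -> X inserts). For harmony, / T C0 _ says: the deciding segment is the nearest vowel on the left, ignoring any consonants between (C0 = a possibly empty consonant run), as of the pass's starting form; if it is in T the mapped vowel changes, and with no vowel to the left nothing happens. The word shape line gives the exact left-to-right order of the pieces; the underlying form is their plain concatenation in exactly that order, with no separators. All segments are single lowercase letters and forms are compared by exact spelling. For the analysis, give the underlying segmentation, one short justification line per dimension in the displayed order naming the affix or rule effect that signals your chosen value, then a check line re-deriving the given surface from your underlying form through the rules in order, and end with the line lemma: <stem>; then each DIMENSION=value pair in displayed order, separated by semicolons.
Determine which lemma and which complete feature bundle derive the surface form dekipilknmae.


underlying: dekupil-kn-ma-e
VEL=mi - signalled by the affix -ma
POLE=zo - signalled by the affix -e
CLASS=fe - signalled by the affix -kn
check: dekupilknmae -> dekipilknmae
lemma: dekupil; VEL=mi; POLE=zo; CLASS=fe


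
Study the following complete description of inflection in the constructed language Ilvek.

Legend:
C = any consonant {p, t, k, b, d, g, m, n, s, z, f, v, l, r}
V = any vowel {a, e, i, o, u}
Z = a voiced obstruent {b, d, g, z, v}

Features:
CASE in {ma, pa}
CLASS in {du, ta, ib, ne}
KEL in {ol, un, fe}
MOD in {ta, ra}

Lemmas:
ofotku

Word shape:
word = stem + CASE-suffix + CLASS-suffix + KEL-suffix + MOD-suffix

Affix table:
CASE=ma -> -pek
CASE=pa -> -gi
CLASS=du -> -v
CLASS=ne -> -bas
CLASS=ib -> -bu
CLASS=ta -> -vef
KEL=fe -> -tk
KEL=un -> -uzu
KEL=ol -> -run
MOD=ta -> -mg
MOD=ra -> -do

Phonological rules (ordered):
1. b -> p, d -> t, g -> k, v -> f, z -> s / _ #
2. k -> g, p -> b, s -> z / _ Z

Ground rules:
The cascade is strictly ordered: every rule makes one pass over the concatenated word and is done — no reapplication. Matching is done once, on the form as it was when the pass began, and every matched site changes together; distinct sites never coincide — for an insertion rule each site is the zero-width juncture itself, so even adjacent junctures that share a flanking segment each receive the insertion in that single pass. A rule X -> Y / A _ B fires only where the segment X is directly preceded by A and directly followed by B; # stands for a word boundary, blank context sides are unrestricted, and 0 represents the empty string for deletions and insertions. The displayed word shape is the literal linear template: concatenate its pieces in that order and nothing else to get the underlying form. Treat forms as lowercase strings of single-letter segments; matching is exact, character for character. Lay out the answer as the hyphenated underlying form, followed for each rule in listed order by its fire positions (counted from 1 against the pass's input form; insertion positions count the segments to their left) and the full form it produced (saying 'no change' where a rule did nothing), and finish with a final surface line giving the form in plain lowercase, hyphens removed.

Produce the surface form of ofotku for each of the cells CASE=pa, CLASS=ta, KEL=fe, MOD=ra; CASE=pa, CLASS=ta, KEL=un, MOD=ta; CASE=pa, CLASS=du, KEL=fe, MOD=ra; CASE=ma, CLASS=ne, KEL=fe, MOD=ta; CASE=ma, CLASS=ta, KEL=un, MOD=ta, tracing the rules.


cell CASE=pa, CLASS=ta, KEL=fe, MOD=ra:
underlying: ofotku-gi-vef-tk-do
1. b -> p, d -> t, g -> k, v -> f, z -> s / _ #: no change
2. k -> g, p -> b, s -> z / _ Z: fires at position(s) 13: ofotkugiveftgdo
surface: ofotkugiveftgdo

cell CASE=pa, CLASS=ta, KEL=un, MOD=ta:
underlying: ofotku-gi-vef-uzu-mg
1. b -> p, d -> t, g -> k, v -> f, z -> s / _ #: fires at position(s) 16: ofotkugivefuzumk
2. k -> g, p -> b, s -> z / _ Z: no change
surface: ofotkugivefuzumk

cell CASE=pa, CLASS=du, KEL=fe, MOD=ra:
underlying: ofotku-gi-v-tk-do
1. b -> p, d -> t, g -> k, v -> f, z -> s / _ #: no change
2. k -> g, p -> b, s -> z / _ Z: fires at position(s) 11: ofotkugivtgdo
surface: ofotkugivtgdo

cell CASE=ma, CLASS=ne, KEL=fe, MOD=ta:
underlying: ofotku-pek-bas-tk-mg
1. b -> p, d -> t, g -> k, v -> f, z -> s / _ #: fires at position(s) 16: ofotkupekbastkmk
2. k -> g, p -> b, s -> z / _ Z: fires at position(s) 9: ofotkupegbastkmk
surface: ofotkupegbastkmk

cell CASE=ma, CLASS=ta, KEL=un, MOD=ta:
underlying: ofotku-pek-vef-uzu-mg
1. b -> p, d -> t, g -> k, v -> f, z -> s / _ #: fires at position(s) 17: ofotkupekvefuzumk
2. k -> g, p -> b, s -> z / _ Z: fires at position(s) 9: ofotkupegvefuzumk
surface: ofotkupegvefuzumk


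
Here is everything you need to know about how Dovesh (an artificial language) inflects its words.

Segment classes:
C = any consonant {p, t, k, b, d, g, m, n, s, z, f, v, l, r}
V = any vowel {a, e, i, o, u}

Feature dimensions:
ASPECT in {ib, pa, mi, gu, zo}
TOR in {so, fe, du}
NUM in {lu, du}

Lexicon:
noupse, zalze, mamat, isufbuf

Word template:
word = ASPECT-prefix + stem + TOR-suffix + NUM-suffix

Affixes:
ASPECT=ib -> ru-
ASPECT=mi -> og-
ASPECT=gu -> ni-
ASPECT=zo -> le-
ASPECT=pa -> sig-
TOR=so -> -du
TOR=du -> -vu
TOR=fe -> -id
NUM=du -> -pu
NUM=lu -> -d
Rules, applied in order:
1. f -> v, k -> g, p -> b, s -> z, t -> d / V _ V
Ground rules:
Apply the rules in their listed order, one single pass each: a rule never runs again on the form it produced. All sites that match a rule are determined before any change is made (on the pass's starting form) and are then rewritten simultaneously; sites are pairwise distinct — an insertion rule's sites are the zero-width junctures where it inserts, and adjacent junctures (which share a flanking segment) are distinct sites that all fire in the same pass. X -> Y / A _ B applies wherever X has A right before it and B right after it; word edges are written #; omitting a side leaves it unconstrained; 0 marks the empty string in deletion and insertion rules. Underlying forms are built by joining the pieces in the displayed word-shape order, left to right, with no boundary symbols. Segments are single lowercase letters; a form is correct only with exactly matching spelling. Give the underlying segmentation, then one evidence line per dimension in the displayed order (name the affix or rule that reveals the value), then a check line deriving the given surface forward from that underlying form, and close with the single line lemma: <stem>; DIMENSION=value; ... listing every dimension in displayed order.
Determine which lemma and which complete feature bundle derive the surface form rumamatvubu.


underlying: ru-mamat-vu-pu
ASPECT=ib - signalled by the affix ru-
TOR=du - signalled by the affix -vu
NUM=du - signalled by the affix -pu
check: rumamatvupu -> rumamatvubu
lemma: mamat; ASPECT=ib; TOR=du; NUM=du
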